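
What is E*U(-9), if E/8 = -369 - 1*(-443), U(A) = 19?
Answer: 11248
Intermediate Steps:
E = 592 (E = 8*(-369 - 1*(-443)) = 8*(-369 + 443) = 8*74 = 592)
E*U(-9) = 592*19 = 11248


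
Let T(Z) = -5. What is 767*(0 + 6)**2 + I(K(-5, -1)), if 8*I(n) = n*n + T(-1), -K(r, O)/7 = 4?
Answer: 221675/8 ≈ 27709.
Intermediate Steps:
K(r, O) = -28 (K(r, O) = -7*4 = -28)
I(n) = -5/8 + n**2/8 (I(n) = (n*n - 5)/8 = (n**2 - 5)/8 = (-5 + n**2)/8 = -5/8 + n**2/8)
767*(0 + 6)**2 + I(K(-5, -1)) = 767*(0 + 6)**2 + (-5/8 + (1/8)*(-28)**2) = 767*6**2 + (-5/8 + (1/8)*784) = 767*36 + (-5/8 + 98) = 27612 + 779/8 = 221675/8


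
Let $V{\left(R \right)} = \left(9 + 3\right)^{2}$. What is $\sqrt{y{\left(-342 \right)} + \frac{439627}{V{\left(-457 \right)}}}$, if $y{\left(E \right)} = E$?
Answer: $\frac{\sqrt{390379}}{12} \approx 52.067$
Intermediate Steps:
$V{\left(R \right)} = 144$ ($V{\left(R \right)} = 12^{2} = 144$)
$\sqrt{y{\left(-342 \right)} + \frac{439627}{V{\left(-457 \right)}}} = \sqrt{-342 + \frac{439627}{144}} = \sqrt{\frac{390379}{144}} = \frac{\sqrt{390379}}{12}$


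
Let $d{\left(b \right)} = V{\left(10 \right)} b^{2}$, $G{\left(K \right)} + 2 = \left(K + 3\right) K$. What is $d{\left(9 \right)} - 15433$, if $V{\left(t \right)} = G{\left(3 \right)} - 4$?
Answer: $-14461$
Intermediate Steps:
$G{\left(K \right)} = -2 + K \left(3 + K\right)$ ($G{\left(K \right)} = -2 + \left(K + 3\right) K = -2 + \left(3 + K\right) K = -2 + K \left(3 + K\right)$)
$V{\left(t \right)} = 12$ ($V{\left(t \right)} = \left(-2 + 3^{2} + 3 \cdot 3\right) - 4 = \left(-2 + 9 + 9\right) - 4 = 16 - 4 = 12$)
$d{\left(b \right)} = 12 b^{2}$
$d{\left(9 \right)} - 15433 = 12 \cdot 9^{2} - 15433 = 12 \cdot 81 - 15433 = 972 - 15433 = -14461$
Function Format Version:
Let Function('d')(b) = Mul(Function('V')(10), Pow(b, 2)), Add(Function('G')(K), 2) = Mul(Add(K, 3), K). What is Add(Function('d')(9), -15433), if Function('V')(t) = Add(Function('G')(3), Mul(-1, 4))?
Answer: -14461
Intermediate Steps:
Function('G')(K) = Add(-2, Mul(K, Add(3, K))) (Function('G')(K) = Add(-2, Mul(Add(K, 3), K)) = Add(-2, Mul(Add(3, K), K)) = Add(-2, Mul(K, Add(3, K))))
Function('V')(t) = 12 (Function('V')(t) = Add(Add(-2, Pow(3, 2), Mul(3, 3)), Mul(-1, 4)) = Add(Add(-2, 9, 9), -4) = Add(16, -4) = 12)
Function('d')(b) = Mul(12, Pow(b, 2))
Add(Function('d')(9), -15433) = Add(Mul(12, Pow(9, 2)), -15433) = Add(Mul(12, 81), -15433) = Add(972, -15433) = -14461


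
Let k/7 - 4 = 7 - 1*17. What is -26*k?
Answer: 1092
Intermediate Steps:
k = -42 (k = 28 + 7*(7 - 1*17) = 28 + 7*(7 - 17) = 28 + 7*(-10) = 28 - 70 = -42)
-26*k = -26*(-42) = 1092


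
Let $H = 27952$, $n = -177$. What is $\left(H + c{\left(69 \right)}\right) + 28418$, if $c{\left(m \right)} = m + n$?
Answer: $56262$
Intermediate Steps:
$c{\left(m \right)} = -177 + m$ ($c{\left(m \right)} = m - 177 = -177 + m$)
$\left(H + c{\left(69 \right)}\right) + 28418 = \left(27952 + \left(-177 + 69\right)\right) + 28418 = \left(27952 - 108\right) + 28418 = 27844 + 28418 = 56262$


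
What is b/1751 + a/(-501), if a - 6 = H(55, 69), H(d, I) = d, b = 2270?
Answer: 1030459/877251 ≈ 1.1746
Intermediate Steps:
a = 61 (a = 6 + 55 = 61)
b/1751 + a/(-501) = 2270/1751 + 61/(-501) = 2270*(1/1751) + 61*(-1/501) = 2270/1751 - 61/501 = 1030459/877251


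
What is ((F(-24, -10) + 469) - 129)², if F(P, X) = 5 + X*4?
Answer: 93025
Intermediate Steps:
F(P, X) = 5 + 4*X
((F(-24, -10) + 469) - 129)² = (((5 + 4*(-10)) + 469) - 129)² = (((5 - 40) + 469) - 129)² = ((-35 + 469) - 129)² = (434 - 129)² = 305² = 93025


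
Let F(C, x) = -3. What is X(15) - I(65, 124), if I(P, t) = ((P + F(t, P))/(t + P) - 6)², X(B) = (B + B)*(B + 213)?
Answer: 243182456/35721 ≈ 6807.8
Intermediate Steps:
X(B) = 2*B*(213 + B) (X(B) = (2*B)*(213 + B) = 2*B*(213 + B))
I(P, t) = (-6 + (-3 + P)/(P + t))² (I(P, t) = ((P - 3)/(t + P) - 6)² = ((-3 + P)/(P + t) - 6)² = (-6 + (-3 + P)/(P + t))²)
X(15) - I(65, 124) = 2*15*(213 + 15) - (3 + 5*65 + 6*124)²/(65 + 124)² = 2*15*228 - (3 + 325 + 744)²/189² = 6840 - 1072²/35721 = 6840 - 1149184/35721 = 243182456/35721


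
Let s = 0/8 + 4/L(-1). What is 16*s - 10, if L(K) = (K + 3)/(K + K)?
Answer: -74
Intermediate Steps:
L(K) = (3 + K)/(2*K) (L(K) = (3 + K)/((2*K)) = (3 + K)*(1/(2*K)) = (3 + K)/(2*K))
s = -4 (s = 0/8 + 4/(((½)*(3 - 1)/(-1))) = 0*(⅛) + 4/(((½)*(-1)*2)) = 0 + 4/(-1) = 0 + 4*(-1) = 0 - 4 = -4)
16*s - 10 = 16*(-4) - 10 = -64 - 10 = -74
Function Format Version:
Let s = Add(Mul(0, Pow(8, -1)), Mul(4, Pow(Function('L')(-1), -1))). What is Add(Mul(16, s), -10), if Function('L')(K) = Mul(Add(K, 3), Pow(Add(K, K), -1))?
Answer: -74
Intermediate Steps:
Function('L')(K) = Mul(Rational(1, 2), Pow(K, -1), Add(3, K)) (Function('L')(K) = Mul(Add(3, K), Pow(Mul(2, K), -1)) = Mul(Add(3, K), Mul(Rational(1, 2), Pow(K, -1))) = Mul(Rational(1, 2), Pow(K, -1), Add(3, K)))
s = -4 (s = Add(Mul(0, Pow(8, -1)), Mul(4, Pow(Mul(Rational(1, 2), Pow(-1, -1), Add(3, -1)), -1))) = Add(Mul(0, Rational(1, 8)), Mul(4, Pow(Mul(Rational(1, 2), -1, 2), -1))) = Add(0, Mul(4, Pow(-1, -1))) = Add(0, Mul(4, -1)) = Add(0, -4) = -4)
Add(Mul(16, s), -10) = Add(Mul(16, -4), -10) = Add(-64, -10) = -74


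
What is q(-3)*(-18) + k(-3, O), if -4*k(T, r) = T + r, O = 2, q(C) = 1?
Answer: -71/4 ≈ -17.750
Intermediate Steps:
k(T, r) = -T/4 - r/4 (k(T, r) = -(T + r)/4 = -T/4 - r/4)
q(-3)*(-18) + k(-3, O) = 1*(-18) + (-¼*(-3) - ¼*2) = -18 + (¾ - ½) = -18 + ¼ = -71/4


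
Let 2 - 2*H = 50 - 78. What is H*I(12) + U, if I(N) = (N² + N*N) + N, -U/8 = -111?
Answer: 5388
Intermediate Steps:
U = 888 (U = -8*(-111) = 888)
I(N) = N + 2*N² (I(N) = (N² + N²) + N = 2*N² + N = N + 2*N²)
H = 15 (H = 1 - (50 - 78)/2 = 1 - ½*(-28) = 1 + 14 = 15)
H*I(12) + U = 15*(12*(1 + 2*12)) + 888 = 15*(12*(1 + 24)) + 888 = 15*(12*25) + 888 = 15*300 + 888 = 4500 + 888 = 5388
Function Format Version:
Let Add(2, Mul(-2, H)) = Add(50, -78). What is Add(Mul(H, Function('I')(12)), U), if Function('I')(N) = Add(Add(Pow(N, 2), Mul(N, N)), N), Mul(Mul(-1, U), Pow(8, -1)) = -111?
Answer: 5388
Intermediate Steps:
U = 888 (U = Mul(-8, -111) = 888)
Function('I')(N) = Add(N, Mul(2, Pow(N, 2))) (Function('I')(N) = Add(Add(Pow(N, 2), Pow(N, 2)), N) = Add(Mul(2, Pow(N, 2)), N) = Add(N, Mul(2, Pow(N, 2))))
H = 15 (H = Add(1, Mul(Rational(-1, 2), Add(50, -78))) = Add(1, Mul(Rational(-1, 2), -28)) = Add(1, 14) = 15)
Add(Mul(H, Function('I')(12)), U) = Add(Mul(15, Mul(12, Add(1, Mul(2, 12)))), 888) = Add(Mul(15, Mul(12, Add(1, 24))), 888) = Add(Mul(15, Mul(12, 25)), 888) = Add(Mul(15, 300), 888) = Add(4500, 888) = 5388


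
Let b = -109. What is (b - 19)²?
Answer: 16384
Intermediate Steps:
(b - 19)² = (-109 - 19)² = (-128)² = 16384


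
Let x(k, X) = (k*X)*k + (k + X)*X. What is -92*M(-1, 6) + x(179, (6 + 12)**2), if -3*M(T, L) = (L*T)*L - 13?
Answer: 31628260/3 ≈ 1.0543e+7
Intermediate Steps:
M(T, L) = 13/3 - T*L**2/3 (M(T, L) = -((L*T)*L - 13)/3 = -(T*L**2 - 13)/3 = -(-13 + T*L**2)/3 = 13/3 - T*L**2/3)
x(k, X) = X*k**2 + X*(X + k) (x(k, X) = (X*k)*k + (X + k)*X = X*k**2 + X*(X + k))
-92*M(-1, 6) + x(179, (6 + 12)**2) = -92*(13/3 - 1/3*(-1)*6**2) + (6 + 12)**2*((6 + 12)**2 + 179 + 179**2) = -92*(13/3 - 1/3*(-1)*36) + 18**2*(18**2 + 179 + 32041) = -92*(13/3 + 12) + 324*(324 + 179 + 32041) = -92*49/3 + 324*32544 = -4508/3 + 10544256 = 31628260/3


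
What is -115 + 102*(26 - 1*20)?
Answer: 497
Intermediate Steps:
-115 + 102*(26 - 1*20) = -115 + 102*(26 - 20) = -115 + 102*6 = -115 + 612 = 497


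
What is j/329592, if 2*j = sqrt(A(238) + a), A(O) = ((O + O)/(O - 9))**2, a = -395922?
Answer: I*sqrt(20762319026)/150953136 ≈ 0.00095454*I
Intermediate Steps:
A(O) = 4*O**2/(-9 + O)**2 (A(O) = ((2*O)/(-9 + O))**2 = (2*O/(-9 + O))**2 = 4*O**2/(-9 + O)**2)
j = I*sqrt(20762319026)/458 (j = sqrt(4*238**2/(-9 + 238)**2 - 395922)/2 = sqrt(4*56644/229**2 - 395922)/2 = sqrt(4*56644*(1/52441) - 395922)/2 = sqrt(226576/52441 - 395922)/2 = sqrt(-20762319026/52441)/2 = (I*sqrt(20762319026)/229)/2 = I*sqrt(20762319026)/458 ≈ 314.61*I)
j/329592 = (I*sqrt(20762319026)/458)/329592 = (I*sqrt(20762319026)/458)*(1/329592) = I*sqrt(20762319026)/150953136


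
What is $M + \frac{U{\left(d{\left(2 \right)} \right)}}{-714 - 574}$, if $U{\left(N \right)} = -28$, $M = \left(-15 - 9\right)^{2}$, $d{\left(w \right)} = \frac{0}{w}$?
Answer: $\frac{26497}{46} \approx 576.02$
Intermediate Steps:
$d{\left(w \right)} = 0$
$M = 576$ ($M = \left(-24\right)^{2} = 576$)
$M + \frac{U{\left(d{\left(2 \right)} \right)}}{-714 - 574} = 576 - \frac{28}{-714 - 574} = 576 - \frac{28}{-1288} = 576 - - \frac{1}{46} = 576 + \frac{1}{46} = \frac{26497}{46}$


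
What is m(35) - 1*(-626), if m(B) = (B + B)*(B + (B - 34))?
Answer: 3146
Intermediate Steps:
m(B) = 2*B*(-34 + 2*B) (m(B) = (2*B)*(B + (-34 + B)) = (2*B)*(-34 + 2*B) = 2*B*(-34 + 2*B))
m(35) - 1*(-626) = 4*35*(-17 + 35) - 1*(-626) = 4*35*18 + 626 = 2520 + 626 = 3146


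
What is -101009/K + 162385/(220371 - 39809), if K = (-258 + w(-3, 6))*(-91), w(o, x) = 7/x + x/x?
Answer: -86747573623/25221802970 ≈ -3.4394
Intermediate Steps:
w(o, x) = 1 + 7/x (w(o, x) = 7/x + 1 = 1 + 7/x)
K = 139685/6 (K = (-258 + (7 + 6)/6)*(-91) = (-258 + (⅙)*13)*(-91) = (-258 + 13/6)*(-91) = -1535/6*(-91) = 139685/6 ≈ 23281.)
-101009/K + 162385/(220371 - 39809) = -101009/139685/6 + 162385/(220371 - 39809) = -101009*6/139685 + 162385/180562 = -606054/139685 + 162385*(1/180562) = -606054/139685 + 162385/180562 = -86747573623/25221802970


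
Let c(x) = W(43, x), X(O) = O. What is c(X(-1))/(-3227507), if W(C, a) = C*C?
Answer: -1849/3227507 ≈ -0.00057289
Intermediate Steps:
W(C, a) = C²
c(x) = 1849 (c(x) = 43² = 1849)
c(X(-1))/(-3227507) = 1849/(-3227507) = 1849*(-1/3227507) = -1849/3227507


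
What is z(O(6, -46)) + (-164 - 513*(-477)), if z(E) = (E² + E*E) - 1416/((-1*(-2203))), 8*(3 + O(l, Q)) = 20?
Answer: 1077429393/4406 ≈ 2.4454e+5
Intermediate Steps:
O(l, Q) = -½ (O(l, Q) = -3 + (⅛)*20 = -3 + 5/2 = -½)
z(E) = -1416/2203 + 2*E² (z(E) = (E² + E²) - 1416/2203 = 2*E² - 1416*1/2203 = 2*E² - 1416/2203 = -1416/2203 + 2*E²)
z(O(6, -46)) + (-164 - 513*(-477)) = (-1416/2203 + 2*(-½)²) + (-164 - 513*(-477)) = (-1416/2203 + 2*(¼)) + (-164 + 244701) = (-1416/2203 + ½) + 244537 = -629/4406 + 244537 = 1077429393/4406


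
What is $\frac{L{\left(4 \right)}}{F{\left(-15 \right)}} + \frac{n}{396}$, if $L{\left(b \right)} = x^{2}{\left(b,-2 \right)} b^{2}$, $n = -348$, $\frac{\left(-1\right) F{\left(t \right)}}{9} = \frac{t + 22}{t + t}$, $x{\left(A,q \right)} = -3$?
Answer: $\frac{15637}{231} \approx 67.693$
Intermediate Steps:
$F{\left(t \right)} = - \frac{9 \left(22 + t\right)}{2 t}$ ($F{\left(t \right)} = - 9 \frac{t + 22}{t + t} = - 9 \frac{22 + t}{2 t} = - \frac{9 \left(22 + t\right)}{2 t}$)
$L{\left(b \right)} = 9 b^{2}$ ($L{\left(b \right)} = \left(-3\right)^{2} b^{2} = 9 b^{2}$)
$\frac{L{\left(4 \right)}}{F{\left(-15 \right)}} + \frac{n}{396} = \frac{9 \cdot 4^{2}}{- \frac{9}{2} - \frac{99}{-15}} - \frac{348}{396} = \frac{9 \cdot 16}{- \frac{9}{2} - - \frac{33}{5}} - \frac{29}{33} = \frac{144}{- \frac{9}{2} + \frac{33}{5}} - \frac{29}{33} = \frac{144}{\frac{21}{10}} - \frac{29}{33} = 144 \cdot \frac{10}{21} - \frac{29}{33} = \frac{480}{7} - \frac{29}{33} = \frac{15637}{231}$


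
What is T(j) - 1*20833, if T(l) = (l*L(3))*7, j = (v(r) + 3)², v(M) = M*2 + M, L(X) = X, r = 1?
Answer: -20077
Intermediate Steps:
v(M) = 3*M (v(M) = 2*M + M = 3*M)
j = 36 (j = (3*1 + 3)² = (3 + 3)² = 6² = 36)
T(l) = 21*l (T(l) = (l*3)*7 = (3*l)*7 = 21*l)
T(j) - 1*20833 = 21*36 - 1*20833 = 756 - 20833 = -20077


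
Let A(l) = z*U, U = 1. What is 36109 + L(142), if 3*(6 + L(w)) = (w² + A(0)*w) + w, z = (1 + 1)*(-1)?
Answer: 42777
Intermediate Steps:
z = -2 (z = 2*(-1) = -2)
A(l) = -2 (A(l) = -2*1 = -2)
L(w) = -6 - w/3 + w²/3 (L(w) = -6 + ((w² - 2*w) + w)/3 = -6 + (w² - w)/3 = -6 + (-w/3 + w²/3) = -6 - w/3 + w²/3)
36109 + L(142) = 36109 + (-6 - ⅓*142 + (⅓)*142²) = 36109 + (-6 - 142/3 + (⅓)*20164) = 36109 + (-6 - 142/3 + 20164/3) = 36109 + 6668 = 42777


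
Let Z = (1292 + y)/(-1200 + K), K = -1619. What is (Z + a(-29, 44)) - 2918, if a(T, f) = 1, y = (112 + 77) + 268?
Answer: -8224772/2819 ≈ -2917.6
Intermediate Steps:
y = 457 (y = 189 + 268 = 457)
Z = -1749/2819 (Z = (1292 + 457)/(-1200 - 1619) = 1749/(-2819) = 1749*(-1/2819) = -1749/2819 ≈ -0.62043)
(Z + a(-29, 44)) - 2918 = (-1749/2819 + 1) - 2918 = 1070/2819 - 2918 = -8224772/2819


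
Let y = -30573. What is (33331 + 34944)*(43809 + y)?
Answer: 903687900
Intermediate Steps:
(33331 + 34944)*(43809 + y) = (33331 + 34944)*(43809 - 30573) = 68275*13236 = 903687900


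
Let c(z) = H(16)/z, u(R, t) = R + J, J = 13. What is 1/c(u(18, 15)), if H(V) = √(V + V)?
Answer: 31*√2/8 ≈ 5.4801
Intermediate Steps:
H(V) = √2*√V (H(V) = √(2*V) = √2*√V)
u(R, t) = 13 + R (u(R, t) = R + 13 = 13 + R)
c(z) = 4*√2/z (c(z) = (√2*√16)/z = (√2*4)/z = (4*√2)/z = 4*√2/z)
1/c(u(18, 15)) = 1/(4*√2/(13 + 18)) = 1/(4*√2/31) = 31*√2/8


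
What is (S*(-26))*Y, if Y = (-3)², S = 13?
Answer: -3042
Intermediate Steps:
Y = 9
(S*(-26))*Y = (13*(-26))*9 = -338*9 = -3042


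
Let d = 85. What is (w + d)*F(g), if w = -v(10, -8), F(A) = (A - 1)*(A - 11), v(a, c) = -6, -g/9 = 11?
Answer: 1001000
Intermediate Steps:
g = -99 (g = -9*11 = -99)
F(A) = (-1 + A)*(-11 + A)
w = 6 (w = -1*(-6) = 6)
(w + d)*F(g) = (6 + 85)*(11 + (-99)**2 - 12*(-99)) = 91*(11 + 9801 + 1188) = 91*11000 = 1001000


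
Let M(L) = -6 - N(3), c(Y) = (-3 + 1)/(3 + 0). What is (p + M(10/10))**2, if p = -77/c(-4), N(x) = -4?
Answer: 51529/4 ≈ 12882.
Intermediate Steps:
c(Y) = -2/3
M(L) = -2 (M(L) = -6 - 1*(-4) = -6 + 4 = -2)
p = 231/2 (p = -77/(-2/3) = -77*(-3/2) = 231/2 ≈ 115.50)
(p + M(10/10))**2 = (231/2 - 2)**2 = (227/2)**2 = 51529/4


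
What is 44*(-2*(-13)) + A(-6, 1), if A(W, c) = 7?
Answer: 1151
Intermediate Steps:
44*(-2*(-13)) + A(-6, 1) = 44*(-2*(-13)) + 7 = 44*26 + 7 = 1144 + 7 = 1151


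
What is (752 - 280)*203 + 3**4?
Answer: 95897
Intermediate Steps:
(752 - 280)*203 + 3**4 = 472*203 + 81 = 95816 + 81 = 95897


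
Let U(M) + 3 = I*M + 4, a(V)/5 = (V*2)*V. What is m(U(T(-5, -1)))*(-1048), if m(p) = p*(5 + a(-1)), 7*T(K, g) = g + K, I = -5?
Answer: -581640/7 ≈ -83091.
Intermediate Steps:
T(K, g) = K/7 + g/7 (T(K, g) = (g + K)/7 = (K + g)/7 = K/7 + g/7)
a(V) = 10*V² (a(V) = 5*((V*2)*V) = 5*((2*V)*V) = 5*(2*V²) = 10*V²)
U(M) = 1 - 5*M (U(M) = -3 + (-5*M + 4) = -3 + (4 - 5*M) = 1 - 5*M)
m(p) = 15*p (m(p) = p*(5 + 10*(-1)²) = p*(5 + 10*1) = p*(5 + 10) = p*15 = 15*p)
m(U(T(-5, -1)))*(-1048) = (15*(1 - 5*((⅐)*(-5) + (⅐)*(-1))))*(-1048) = (15*(1 - 5*(-5/7 - ⅐)))*(-1048) = (15*(1 - 5*(-6/7)))*(-1048) = (15*(1 + 30/7))*(-1048) = (15*(37/7))*(-1048) = (555/7)*(-1048) = -581640/7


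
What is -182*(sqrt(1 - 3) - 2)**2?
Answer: -364 + 728*I*sqrt(2) ≈ -364.0 + 1029.5*I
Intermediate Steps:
-182*(sqrt(1 - 3) - 2)**2 = -182*(sqrt(-2) - 2)**2 = -182*(I*sqrt(2) - 2)**2 = -182*(-2 + I*sqrt(2))**2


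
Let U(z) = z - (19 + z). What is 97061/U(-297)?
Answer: -97061/19 ≈ -5108.5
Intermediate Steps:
U(z) = -19 (U(z) = z + (-19 - z) = -19)
97061/U(-297) = 97061/(-19) = 97061*(-1/19) = -97061/19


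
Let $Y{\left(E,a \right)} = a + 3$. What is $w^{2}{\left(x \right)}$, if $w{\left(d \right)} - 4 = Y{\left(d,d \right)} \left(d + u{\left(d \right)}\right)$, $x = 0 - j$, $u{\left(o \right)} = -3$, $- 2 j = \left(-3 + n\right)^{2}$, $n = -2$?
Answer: $\frac{366025}{16} \approx 22877.0$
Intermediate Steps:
$j = - \frac{25}{2}$ ($j = - \frac{\left(-3 - 2\right)^{2}}{2} = - \frac{\left(-5\right)^{2}}{2} = \left(- \frac{1}{2}\right) 25 = - \frac{25}{2} \approx -12.5$)
$Y{\left(E,a \right)} = 3 + a$
$x = \frac{25}{2}$ ($x = 0 - - \frac{25}{2} = 0 + \frac{25}{2} = \frac{25}{2} \approx 12.5$)
$w{\left(d \right)} = 4 + \left(-3 + d\right) \left(3 + d\right)$ ($w{\left(d \right)} = 4 + \left(3 + d\right) \left(d - 3\right) = 4 + \left(3 + d\right) \left(-3 + d\right) = 4 + \left(-3 + d\right) \left(3 + d\right)$)
$w^{2}{\left(x \right)} = \left(-5 + \left(\frac{25}{2}\right)^{2}\right)^{2} = \left(-5 + \frac{625}{4}\right)^{2} = \left(\frac{605}{4}\right)^{2} = \frac{366025}{16}$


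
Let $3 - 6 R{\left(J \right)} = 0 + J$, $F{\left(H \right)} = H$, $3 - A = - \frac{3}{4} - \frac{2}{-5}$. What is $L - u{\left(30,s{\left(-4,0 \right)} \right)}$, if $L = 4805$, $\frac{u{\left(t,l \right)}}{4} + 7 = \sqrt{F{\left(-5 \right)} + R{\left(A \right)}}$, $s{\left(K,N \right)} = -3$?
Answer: $4833 - \frac{i \sqrt{18210}}{15} \approx 4833.0 - 8.9963 i$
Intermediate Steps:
$A = \frac{67}{20}$ ($A = 3 - \left(- \frac{3}{4} - \frac{2}{-5}\right) = 3 - \left(\left(-3\right) \frac{1}{4} - - \frac{2}{5}\right) = 3 - \left(- \frac{3}{4} + \frac{2}{5}\right) = 3 - - \frac{7}{20} = 3 + \frac{7}{20} = \frac{67}{20} \approx 3.35$)
$R{\left(J \right)} = \frac{1}{2} - \frac{J}{6}$ ($R{\left(J \right)} = \frac{1}{2} - \frac{0 + J}{6} = \frac{1}{2} - \frac{J}{6}$)
$u{\left(t,l \right)} = -28 + \frac{i \sqrt{18210}}{15}$ ($u{\left(t,l \right)} = -28 + 4 \sqrt{-5 + \left(\frac{1}{2} - \frac{67}{120}\right)} = -28 + 4 \sqrt{-5 - \frac{7}{120}} = -28 + 4 \sqrt{- \frac{607}{120}} = -28 + 4 \frac{i \sqrt{18210}}{60} = -28 + \frac{i \sqrt{18210}}{15}$)
$L - u{\left(30,s{\left(-4,0 \right)} \right)} = 4805 - \left(-28 + \frac{i \sqrt{18210}}{15}\right) = 4805 + \left(28 - \frac{i \sqrt{18210}}{15}\right) = 4833 - \frac{i \sqrt{18210}}{15}$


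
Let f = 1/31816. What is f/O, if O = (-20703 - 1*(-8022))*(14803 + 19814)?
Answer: -1/13966529679432 ≈ -7.1600e-14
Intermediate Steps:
f = 1/31816 ≈ 3.1431e-5
O = -438978177 (O = (-20703 + 8022)*34617 = -12681*34617 = -438978177)
f/O = (1/31816)/(-438978177) = (1/31816)*(-1/438978177) = -1/13966529679432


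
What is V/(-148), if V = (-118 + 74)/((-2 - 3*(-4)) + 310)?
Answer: 11/11840 ≈ 0.00092905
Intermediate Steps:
V = -11/80 (V = -44/((-2 + 12) + 310) = -44/(10 + 310) = -44/320 = -44*1/320 = -11/80 ≈ -0.13750)
V/(-148) = -11/80/(-148) = -11/80*(-1/148) = 11/11840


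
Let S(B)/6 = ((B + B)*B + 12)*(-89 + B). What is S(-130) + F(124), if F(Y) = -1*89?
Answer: -44429057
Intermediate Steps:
F(Y) = -89
S(B) = 6*(-89 + B)*(12 + 2*B²) (S(B) = 6*(((B + B)*B + 12)*(-89 + B)) = 6*(((2*B)*B + 12)*(-89 + B)) = 6*((2*B² + 12)*(-89 + B)) = 6*((12 + 2*B²)*(-89 + B)) = 6*((-89 + B)*(12 + 2*B²)) = 6*(-89 + B)*(12 + 2*B²))
S(-130) + F(124) = (-6408 - 1068*(-130)² + 12*(-130)³ + 72*(-130)) - 89 = (-6408 - 1068*16900 + 12*(-2197000) - 9360) - 89 = (-6408 - 18049200 - 26364000 - 9360) - 89 = -44428968 - 89 = -44429057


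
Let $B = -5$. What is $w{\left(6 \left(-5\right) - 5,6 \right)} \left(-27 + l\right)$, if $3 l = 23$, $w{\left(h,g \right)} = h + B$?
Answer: $\frac{2320}{3} \approx 773.33$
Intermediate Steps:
$w{\left(h,g \right)} = -5 + h$ ($w{\left(h,g \right)} = h - 5 = -5 + h$)
$l = \frac{23}{3}$ ($l = \frac{1}{3} \cdot 23 = \frac{23}{3} \approx 7.6667$)
$w{\left(6 \left(-5\right) - 5,6 \right)} \left(-27 + l\right) = \left(-5 + \left(6 \left(-5\right) - 5\right)\right) \left(-27 + \frac{23}{3}\right) = \left(-5 - 35\right) \left(- \frac{58}{3}\right) = \left(-40\right) \left(- \frac{58}{3}\right) = \frac{2320}{3}$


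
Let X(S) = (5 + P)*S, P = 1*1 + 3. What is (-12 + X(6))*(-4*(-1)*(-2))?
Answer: -336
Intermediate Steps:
P = 4 (P = 1 + 3 = 4)
X(S) = 9*S (X(S) = (5 + 4)*S = 9*S)
(-12 + X(6))*(-4*(-1)*(-2)) = (-12 + 9*6)*(-4*(-1)*(-2)) = (-12 + 54)*(4*(-2)) = 42*(-8) = -336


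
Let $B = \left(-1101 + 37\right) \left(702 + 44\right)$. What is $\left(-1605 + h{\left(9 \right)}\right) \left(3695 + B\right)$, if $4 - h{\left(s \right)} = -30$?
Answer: $1241166979$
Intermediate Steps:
$h{\left(s \right)} = 34$ ($h{\left(s \right)} = 4 - -30 = 4 + 30 = 34$)
$B = -793744$ ($B = \left(-1064\right) 746 = -793744$)
$\left(-1605 + h{\left(9 \right)}\right) \left(3695 + B\right) = \left(-1605 + 34\right) \left(3695 - 793744\right) = \left(-1571\right) \left(-790049\right) = 1241166979$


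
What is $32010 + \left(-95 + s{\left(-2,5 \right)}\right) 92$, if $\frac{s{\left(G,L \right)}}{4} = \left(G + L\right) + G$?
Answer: $23638$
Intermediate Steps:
$s{\left(G,L \right)} = 4 L + 8 G$ ($s{\left(G,L \right)} = 4 \left(\left(G + L\right) + G\right) = 4 \left(L + 2 G\right) = 4 L + 8 G$)
$32010 + \left(-95 + s{\left(-2,5 \right)}\right) 92 = 32010 + \left(-95 + \left(4 \cdot 5 + 8 \left(-2\right)\right)\right) 92 = 32010 + \left(-95 + \left(20 - 16\right)\right) 92 = 32010 + \left(-95 + 4\right) 92 = 32010 - 8372 = 23638$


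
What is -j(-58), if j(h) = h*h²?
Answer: 195112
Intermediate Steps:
j(h) = h³
-j(-58) = -1*(-58)³ = -1*(-195112) = 195112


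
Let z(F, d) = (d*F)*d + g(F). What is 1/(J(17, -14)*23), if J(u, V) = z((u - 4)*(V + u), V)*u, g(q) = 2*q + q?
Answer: 1/3034551 ≈ 3.2954e-7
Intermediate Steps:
g(q) = 3*q
z(F, d) = 3*F + F*d**2 (z(F, d) = (d*F)*d + 3*F = (F*d)*d + 3*F = F*d**2 + 3*F = 3*F + F*d**2)
J(u, V) = u*(-4 + u)*(3 + V**2)*(V + u) (J(u, V) = (((u - 4)*(V + u))*(3 + V**2))*u = (((-4 + u)*(V + u))*(3 + V**2))*u = ((-4 + u)*(3 + V**2)*(V + u))*u = u*(-4 + u)*(3 + V**2)*(V + u))
1/(J(17, -14)*23) = 1/((17*(-12*(-14) - 12*17 + 3*17**2 + (-14)**2*(17**2 - 4*(-14) - 4*17 - 14*17) + 3*(-14)*17))*23) = 1/((17*(168 - 204 + 3*289 + 196*(289 + 56 - 68 - 238) - 714))*23) = 1/((17*(168 - 204 + 867 + 196*39 - 714))*23) = 1/((17*(168 - 204 + 867 + 7644 - 714))*23) = 1/((17*7761)*23) = 1/(131937*23) = 1/3034551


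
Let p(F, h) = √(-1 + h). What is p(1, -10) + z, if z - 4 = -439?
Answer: -435 + I*√11 ≈ -435.0 + 3.3166*I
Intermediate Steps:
z = -435 (z = 4 - 439 = -435)
p(1, -10) + z = √(-1 - 10) - 435 = √(-11) - 435 = I*√11 - 435 = -435 + I*√11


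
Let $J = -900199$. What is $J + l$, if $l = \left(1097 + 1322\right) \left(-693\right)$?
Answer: $-2576566$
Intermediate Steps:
$l = -1676367$ ($l = 2419 \left(-693\right) = -1676367$)
$J + l = -900199 - 1676367 = -2576566$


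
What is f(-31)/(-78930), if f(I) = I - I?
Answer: 0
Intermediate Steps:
f(I) = 0
f(-31)/(-78930) = 0/(-78930) = 0*(-1/78930) = 0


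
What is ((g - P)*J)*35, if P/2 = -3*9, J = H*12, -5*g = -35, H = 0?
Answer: 0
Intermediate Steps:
g = 7 (g = -1/5*(-35) = 7)
J = 0 (J = 0*12 = 0)
P = -54 (P = 2*(-3*9) = 2*(-27) = -54)
((g - P)*J)*35 = ((7 - 1*(-54))*0)*35 = ((7 + 54)*0)*35 = (61*0)*35 = 0*35 = 0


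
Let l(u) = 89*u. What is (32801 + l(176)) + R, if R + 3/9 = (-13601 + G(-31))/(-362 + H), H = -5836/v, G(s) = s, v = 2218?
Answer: 2451633242/50547 ≈ 48502.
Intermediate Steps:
H = -2918/1109 (H = -5836/2218 = -5836*1/2218 = -2918/1109 ≈ -2.6312)
R = 1872887/50547 (R = -⅓ + (-13601 - 31)/(-362 - 2918/1109) = -⅓ - 13632/(-404376/1109) = -⅓ - 13632*(-1109/404376) = -⅓ + 629912/16849 = 1872887/50547 ≈ 37.052)
(32801 + l(176)) + R = (32801 + 89*176) + 1872887/50547 = (32801 + 15664) + 1872887/50547 = 48465 + 1872887/50547 = 2451633242/50547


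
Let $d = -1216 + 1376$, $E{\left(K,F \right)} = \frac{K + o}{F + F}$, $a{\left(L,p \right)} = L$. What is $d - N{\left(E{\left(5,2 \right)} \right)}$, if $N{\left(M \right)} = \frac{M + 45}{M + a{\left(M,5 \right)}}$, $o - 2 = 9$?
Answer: $\frac{1231}{8} \approx 153.88$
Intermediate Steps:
$o = 11$ ($o = 2 + 9 = 11$)
$E{\left(K,F \right)} = \frac{11 + K}{2 F}$ ($E{\left(K,F \right)} = \frac{K + 11}{F + F} = \frac{11 + K}{2 F}$)
$d = 160$
$N{\left(M \right)} = \frac{45 + M}{2 M}$ ($N{\left(M \right)} = \frac{M + 45}{M + M} = \frac{45 + M}{2 M}$)
$d - N{\left(E{\left(5,2 \right)} \right)} = 160 - \frac{45 + \frac{11 + 5}{2 \cdot 2}}{2 \frac{11 + 5}{2 \cdot 2}} = 160 - \frac{45 + \frac{1}{2} \cdot \frac{1}{2} \cdot 16}{2 \cdot \frac{1}{2} \cdot \frac{1}{2} \cdot 16} = 160 - \frac{45 + 4}{2 \cdot 4} = 160 - \frac{1}{2} \cdot \frac{1}{4} \cdot 49 = 160 - \frac{49}{8} = \frac{1231}{8}$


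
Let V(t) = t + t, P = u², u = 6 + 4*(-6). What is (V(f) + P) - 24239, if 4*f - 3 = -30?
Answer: -47857/2 ≈ -23929.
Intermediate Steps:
u = -18 (u = 6 - 24 = -18)
P = 324 (P = (-18)² = 324)
f = -27/4 (f = ¾ + (¼)*(-30) = ¾ - 15/2 = -27/4 ≈ -6.7500)
V(t) = 2*t
(V(f) + P) - 24239 = (2*(-27/4) + 324) - 24239 = (-27/2 + 324) - 24239 = 621/2 - 24239 = -47857/2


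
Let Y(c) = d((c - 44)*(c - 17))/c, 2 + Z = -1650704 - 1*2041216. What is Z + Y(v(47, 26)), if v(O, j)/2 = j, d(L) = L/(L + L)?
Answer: -383959887/104 ≈ -3.6919e+6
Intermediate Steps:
d(L) = ½ (d(L) = L/((2*L)) = (1/(2*L))*L = ½)
v(O, j) = 2*j
Z = -3691922 (Z = -2 + (-1650704 - 1*2041216) = -2 + (-1650704 - 2041216) = -2 - 3691920 = -3691922)
Y(c) = 1/(2*c)
Z + Y(v(47, 26)) = -3691922 + 1/(2*((2*26))) = -3691922 + (½)/52 = -3691922 + (½)*(1/52) = -3691922 + 1/104 = -383959887/104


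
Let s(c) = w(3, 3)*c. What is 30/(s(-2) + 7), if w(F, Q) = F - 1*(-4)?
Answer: -30/7 ≈ -4.2857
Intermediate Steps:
w(F, Q) = 4 + F (w(F, Q) = F + 4 = 4 + F)
s(c) = 7*c (s(c) = (4 + 3)*c = 7*c)
30/(s(-2) + 7) = 30/(7*(-2) + 7) = 30/(-14 + 7) = 30/(-7) = -⅐*30 = -30/7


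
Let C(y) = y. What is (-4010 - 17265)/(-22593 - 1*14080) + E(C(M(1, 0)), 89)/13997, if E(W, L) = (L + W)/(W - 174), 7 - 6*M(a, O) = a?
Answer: 51513707705/88802972713 ≈ 0.58009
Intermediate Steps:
M(a, O) = 7/6 - a/6
E(W, L) = (L + W)/(-174 + W)
(-4010 - 17265)/(-22593 - 1*14080) + E(C(M(1, 0)), 89)/13997 = (-4010 - 17265)/(-22593 - 1*14080) + ((89 + (7/6 - ⅙*1))/(-174 + (7/6 - ⅙*1)))/13997 = -21275/(-22593 - 14080) + ((89 + (7/6 - ⅙))/(-174 + (7/6 - ⅙)))*(1/13997) = -21275/(-36673) + ((89 + 1)/(-174 + 1))*(1/13997) = -21275*(-1/36673) + (90/(-173))*(1/13997) = 21275/36673 - 1/173*90*(1/13997) = 21275/36673 - 90/173*1/13997 = 21275/36673 - 90/2421481 = 51513707705/88802972713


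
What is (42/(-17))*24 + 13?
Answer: -787/17 ≈ -46.294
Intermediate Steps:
(42/(-17))*24 + 13 = (42*(-1/17))*24 + 13 = -42/17*24 + 13 = -1008/17 + 13 = -787/17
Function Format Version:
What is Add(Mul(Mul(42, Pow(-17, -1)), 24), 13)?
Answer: Rational(-787, 17) ≈ -46.294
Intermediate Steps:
Add(Mul(Mul(42, Pow(-17, -1)), 24), 13) = Add(Mul(Mul(42, Rational(-1, 17)), 24), 13) = Add(Mul(Rational(-42, 17), 24), 13) = Add(Rational(-1008, 17), 13) = Rational(-787, 17)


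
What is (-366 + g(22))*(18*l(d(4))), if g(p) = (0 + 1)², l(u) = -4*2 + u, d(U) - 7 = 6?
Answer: -32850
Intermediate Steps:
d(U) = 13 (d(U) = 7 + 6 = 13)
l(u) = -8 + u
g(p) = 1 (g(p) = 1² = 1)
(-366 + g(22))*(18*l(d(4))) = (-366 + 1)*(18*(-8 + 13)) = -6570*5 = -365*90 = -32850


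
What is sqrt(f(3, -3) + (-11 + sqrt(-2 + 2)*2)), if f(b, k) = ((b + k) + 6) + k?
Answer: 2*I*sqrt(2) ≈ 2.8284*I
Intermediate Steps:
f(b, k) = 6 + b + 2*k (f(b, k) = (6 + b + k) + k = 6 + b + 2*k)
sqrt(f(3, -3) + (-11 + sqrt(-2 + 2)*2)) = sqrt((6 + 3 + 2*(-3)) + (-11 + sqrt(-2 + 2)*2)) = sqrt((6 + 3 - 6) + (-11 + sqrt(0)*2)) = sqrt(3 + (-11 + 0*2)) = sqrt(3 + (-11 + 0)) = sqrt(3 - 11) = sqrt(-8) = 2*I*sqrt(2)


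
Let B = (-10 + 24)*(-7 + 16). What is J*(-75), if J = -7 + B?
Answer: -8925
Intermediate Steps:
B = 126 (B = 14*9 = 126)
J = 119 (J = -7 + 126 = 119)
J*(-75) = 119*(-75) = -8925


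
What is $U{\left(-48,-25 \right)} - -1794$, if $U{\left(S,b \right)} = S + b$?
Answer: $1721$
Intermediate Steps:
$U{\left(-48,-25 \right)} - -1794 = \left(-48 - 25\right) - -1794 = -73 + 1794 = 1721$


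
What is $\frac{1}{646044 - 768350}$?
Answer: $- \frac{1}{122306} \approx -8.1762 \cdot 10^{-6}$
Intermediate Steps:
$\frac{1}{646044 - 768350} = \frac{1}{-122306} = - \frac{1}{122306}$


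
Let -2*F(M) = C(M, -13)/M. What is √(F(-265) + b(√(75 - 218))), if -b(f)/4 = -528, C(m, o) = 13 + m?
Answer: √148281810/265 ≈ 45.951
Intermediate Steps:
F(M) = -(13 + M)/(2*M)
b(f) = 2112 (b(f) = -4*(-528) = 2112)
√(F(-265) + b(√(75 - 218))) = √((½)*(-13 - 1*(-265))/(-265) + 2112) = √((½)*(-1/265)*(-13 + 265) + 2112) = √((½)*(-1/265)*252 + 2112) = √(-126/265 + 2112) = √(559554/265) = √148281810/265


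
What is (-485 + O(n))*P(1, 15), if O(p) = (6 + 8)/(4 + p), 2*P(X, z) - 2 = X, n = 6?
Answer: -3627/5 ≈ -725.40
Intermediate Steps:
P(X, z) = 1 + X/2
O(p) = 14/(4 + p)
(-485 + O(n))*P(1, 15) = (-485 + 14/(4 + 6))*(1 + (½)*1) = (-485 + 14/10)*(1 + ½) = (-485 + 14*(⅒))*(3/2) = (-485 + 7/5)*(3/2) = -2418/5*3/2 = -3627/5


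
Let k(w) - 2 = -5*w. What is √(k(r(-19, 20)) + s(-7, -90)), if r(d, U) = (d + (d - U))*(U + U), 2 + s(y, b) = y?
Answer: √11593 ≈ 107.67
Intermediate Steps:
s(y, b) = -2 + y
r(d, U) = 2*U*(-U + 2*d) (r(d, U) = (-U + 2*d)*(2*U) = 2*U*(-U + 2*d))
k(w) = 2 - 5*w
√(k(r(-19, 20)) + s(-7, -90)) = √((2 - 10*20*(-1*20 + 2*(-19))) + (-2 - 7)) = √((2 - 10*20*(-20 - 38)) - 9) = √((2 - 10*20*(-58)) - 9) = √((2 - 5*(-2320)) - 9) = √((2 + 11600) - 9) = √(11602 - 9) = √11593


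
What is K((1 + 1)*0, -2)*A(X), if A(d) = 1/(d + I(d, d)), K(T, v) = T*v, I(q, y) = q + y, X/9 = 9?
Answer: 0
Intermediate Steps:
X = 81 (X = 9*9 = 81)
A(d) = 1/(3*d) (A(d) = 1/(d + (d + d)) = 1/(d + 2*d) = 1/(3*d))
K((1 + 1)*0, -2)*A(X) = (((1 + 1)*0)*(-2))*((1/3)/81) = ((2*0)*(-2))*((1/3)*(1/81)) = (0*(-2))*(1/243) = 0*(1/243) = 0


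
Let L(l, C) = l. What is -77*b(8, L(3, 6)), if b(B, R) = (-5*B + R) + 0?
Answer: 2849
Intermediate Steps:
b(B, R) = R - 5*B (b(B, R) = (R - 5*B) + 0 = R - 5*B)
-77*b(8, L(3, 6)) = -77*(3 - 5*8) = -77*(3 - 40) = -77*(-37) = 2849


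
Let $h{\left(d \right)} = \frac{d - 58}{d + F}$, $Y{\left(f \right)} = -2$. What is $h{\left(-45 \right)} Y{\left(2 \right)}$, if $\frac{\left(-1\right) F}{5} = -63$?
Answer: $\frac{103}{135} \approx 0.76296$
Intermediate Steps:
$F = 315$ ($F = \left(-5\right) \left(-63\right) = 315$)
$h{\left(d \right)} = \frac{-58 + d}{315 + d}$ ($h{\left(d \right)} = \frac{d - 58}{d + 315} = \frac{-58 + d}{315 + d}$)
$h{\left(-45 \right)} Y{\left(2 \right)} = \frac{-58 - 45}{315 - 45} \left(-2\right) = \frac{1}{270} \left(-103\right) \left(-2\right) = \left(- \frac{103}{270}\right) \left(-2\right) = \frac{103}{135}$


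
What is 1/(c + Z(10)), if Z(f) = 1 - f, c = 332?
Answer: 1/323 ≈ 0.0030960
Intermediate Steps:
1/(c + Z(10)) = 1/(332 + (1 - 1*10)) = 1/(332 + (1 - 10)) = 1/(332 - 9) = 1/323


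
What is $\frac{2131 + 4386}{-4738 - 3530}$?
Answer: $- \frac{6517}{8268} \approx -0.78822$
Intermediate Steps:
$\frac{2131 + 4386}{-4738 - 3530} = \frac{6517}{-8268} = 6517 \left(- \frac{1}{8268}\right) = - \frac{6517}{8268}$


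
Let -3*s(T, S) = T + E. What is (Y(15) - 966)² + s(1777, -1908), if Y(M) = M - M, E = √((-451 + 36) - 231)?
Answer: 2797691/3 - I*√646/3 ≈ 9.3256e+5 - 8.4722*I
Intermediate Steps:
E = I*√646 (E = √(-415 - 231) = √(-646) = I*√646 ≈ 25.417*I)
Y(M) = 0
s(T, S) = -T/3 - I*√646/3 (s(T, S) = -(T + I*√646)/3 = -T/3 - I*√646/3)
(Y(15) - 966)² + s(1777, -1908) = (0 - 966)² + (-⅓*1777 - I*√646/3) = (-966)² + (-1777/3 - I*√646/3) = 933156 + (-1777/3 - I*√646/3) = 2797691/3 - I*√646/3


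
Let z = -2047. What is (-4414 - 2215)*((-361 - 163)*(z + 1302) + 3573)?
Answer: -2611514437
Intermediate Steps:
(-4414 - 2215)*((-361 - 163)*(z + 1302) + 3573) = (-4414 - 2215)*((-361 - 163)*(-2047 + 1302) + 3573) = -6629*(-524*(-745) + 3573) = -6629*(390380 + 3573) = -6629*393953 = -2611514437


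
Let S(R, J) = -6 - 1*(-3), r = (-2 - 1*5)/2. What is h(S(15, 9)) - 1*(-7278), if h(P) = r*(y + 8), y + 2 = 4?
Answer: 7243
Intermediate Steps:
y = 2 (y = -2 + 4 = 2)
r = -7/2 (r = (-2 - 5)*(½) = -7*½ = -7/2 ≈ -3.5000)
S(R, J) = -3 (S(R, J) = -6 + 3 = -3)
h(P) = -35 (h(P) = -7*(2 + 8)/2 = -7/2*10 = -35)
h(S(15, 9)) - 1*(-7278) = -35 - 1*(-7278) = -35 + 7278 = 7243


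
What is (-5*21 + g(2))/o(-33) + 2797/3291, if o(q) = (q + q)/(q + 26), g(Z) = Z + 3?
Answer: -353183/36201 ≈ -9.7562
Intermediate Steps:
g(Z) = 3 + Z
o(q) = 2*q/(26 + q) (o(q) = (2*q)/(26 + q) = 2*q/(26 + q))
(-5*21 + g(2))/o(-33) + 2797/3291 = (-5*21 + (3 + 2))/((2*(-33)/(26 - 33))) + 2797/3291 = (-105 + 5)/((2*(-33)/(-7))) + 2797*(1/3291) = -100/(2*(-33)*(-⅐)) + 2797/3291 = -100/66/7 + 2797/3291 = -100*7/66 + 2797/3291 = -350/33 + 2797/3291 = -353183/36201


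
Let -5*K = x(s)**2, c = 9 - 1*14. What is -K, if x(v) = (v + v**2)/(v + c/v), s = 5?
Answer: 45/4 ≈ 11.250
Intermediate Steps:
c = -5 (c = 9 - 14 = -5)
x(v) = (v + v**2)/(v - 5/v)
K = -45/4 (K = -625*(1 + 5)**2/(-5 + 5**2)**2/5 = -22500/(-5 + 25)**2/5 = -(25*6/20)**2/5 = -(25*(1/20)*6)**2/5 = -(15/2)**2/5 = -1/5*225/4 = -45/4 ≈ -11.250)
-K = -1*(-45/4) = 45/4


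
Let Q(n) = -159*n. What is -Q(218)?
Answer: 34662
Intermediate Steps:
-Q(218) = -(-159)*218 = -1*(-34662) = 34662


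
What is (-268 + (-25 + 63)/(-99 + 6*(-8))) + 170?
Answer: -14444/147 ≈ -98.259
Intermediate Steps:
(-268 + (-25 + 63)/(-99 + 6*(-8))) + 170 = (-268 + 38/(-99 - 48)) + 170 = (-268 + 38/(-147)) + 170 = (-268 + 38*(-1/147)) + 170 = (-268 - 38/147) + 170 = -39434/147 + 170 = -14444/147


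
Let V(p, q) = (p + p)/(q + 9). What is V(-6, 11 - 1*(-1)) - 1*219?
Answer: -1537/7 ≈ -219.57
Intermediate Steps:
V(p, q) = 2*p/(9 + q) (V(p, q) = (2*p)/(9 + q) = 2*p/(9 + q))
V(-6, 11 - 1*(-1)) - 1*219 = 2*(-6)/(9 + (11 - 1*(-1))) - 1*219 = 2*(-6)/(9 + (11 + 1)) - 219 = 2*(-6)/(9 + 12) - 219 = 2*(-6)/21 - 219 = 2*(-6)*(1/21) - 219 = -4/7 - 219 = -1537/7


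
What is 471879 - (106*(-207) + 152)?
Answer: 493669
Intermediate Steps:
471879 - (106*(-207) + 152) = 471879 - (-21942 + 152) = 471879 - 1*(-21790) = 471879 + 21790 = 493669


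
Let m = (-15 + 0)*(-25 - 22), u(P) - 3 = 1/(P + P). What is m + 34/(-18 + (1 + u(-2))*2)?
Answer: 14737/21 ≈ 701.76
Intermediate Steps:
u(P) = 3 + 1/(2*P) (u(P) = 3 + 1/(P + P) = 3 + 1/(2*P))
m = 705 (m = -15*(-47) = 705)
m + 34/(-18 + (1 + u(-2))*2) = 705 + 34/(-18 + (1 + (3 + (½)/(-2)))*2) = 705 + 34/(-18 + (1 + (3 + (½)*(-½)))*2) = 705 + 34/(-18 + (1 + (3 - ¼))*2) = 705 + 34/(-18 + (1 + 11/4)*2) = 705 + 34/(-18 + (15/4)*2) = 705 + 34/(-18 + 15/2) = 705 + 34/(-21/2) = 705 + 34*(-2/21) = 705 - 68/21 = 14737/21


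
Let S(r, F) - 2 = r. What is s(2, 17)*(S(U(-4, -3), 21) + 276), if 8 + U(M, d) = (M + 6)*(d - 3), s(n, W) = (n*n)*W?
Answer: 17544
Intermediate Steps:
s(n, W) = W*n² (s(n, W) = n²*W = W*n²)
U(M, d) = -8 + (-3 + d)*(6 + M) (U(M, d) = -8 + (M + 6)*(d - 3) = -8 + (6 + M)*(-3 + d) = -8 + (-3 + d)*(6 + M))
S(r, F) = 2 + r
s(2, 17)*(S(U(-4, -3), 21) + 276) = (17*2²)*((2 + (-26 - 3*(-4) + 6*(-3) - 4*(-3))) + 276) = (17*4)*((2 + (-26 + 12 - 18 + 12)) + 276) = 68*((2 - 20) + 276) = 68*(-18 + 276) = 68*258 = 17544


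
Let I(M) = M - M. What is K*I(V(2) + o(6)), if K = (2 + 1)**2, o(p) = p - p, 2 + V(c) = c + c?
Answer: 0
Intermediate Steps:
V(c) = -2 + 2*c (V(c) = -2 + (c + c) = -2 + 2*c)
o(p) = 0
I(M) = 0
K = 9 (K = 3**2 = 9)
K*I(V(2) + o(6)) = 9*0 = 0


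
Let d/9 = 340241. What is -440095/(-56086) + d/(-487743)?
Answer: 14302815017/9118517966 ≈ 1.5685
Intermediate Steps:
d = 3062169 (d = 9*340241 = 3062169)
-440095/(-56086) + d/(-487743) = -440095/(-56086) + 3062169/(-487743) = -440095*(-1/56086) + 3062169*(-1/487743) = 440095/56086 - 1020723/162581 = 14302815017/9118517966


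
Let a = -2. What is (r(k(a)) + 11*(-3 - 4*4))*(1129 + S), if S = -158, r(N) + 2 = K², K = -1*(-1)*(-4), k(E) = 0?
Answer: -189345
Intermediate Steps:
K = -4 (K = 1*(-4) = -4)
r(N) = 14 (r(N) = -2 + (-4)² = -2 + 16 = 14)
(r(k(a)) + 11*(-3 - 4*4))*(1129 + S) = (14 + 11*(-3 - 4*4))*(1129 - 158) = (14 + 11*(-3 - 16))*971 = (14 + 11*(-19))*971 = (14 - 209)*971 = -195*971 = -189345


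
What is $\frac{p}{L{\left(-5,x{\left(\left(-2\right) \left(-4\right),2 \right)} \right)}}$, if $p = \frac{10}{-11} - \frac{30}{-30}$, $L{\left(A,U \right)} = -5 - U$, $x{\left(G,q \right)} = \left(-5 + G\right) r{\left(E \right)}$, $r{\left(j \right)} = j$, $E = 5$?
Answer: $- \frac{1}{220} \approx -0.0045455$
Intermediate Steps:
$x{\left(G,q \right)} = -25 + 5 G$ ($x{\left(G,q \right)} = \left(-5 + G\right) 5 = -25 + 5 G$)
$p = \frac{1}{11}$ ($p = 10 \left(- \frac{1}{11}\right) - -1 = - \frac{10}{11} + 1 = \frac{1}{11} \approx 0.090909$)
$\frac{p}{L{\left(-5,x{\left(\left(-2\right) \left(-4\right),2 \right)} \right)}} = \frac{1}{-5 - \left(-25 + 5 \left(\left(-2\right) \left(-4\right)\right)\right)} \frac{1}{11} = \frac{1}{-5 - \left(-25 + 5 \cdot 8\right)} \frac{1}{11} = \frac{1}{-5 - \left(-25 + 40\right)} \frac{1}{11} = \frac{1}{-5 - 15} \cdot \frac{1}{11} = \frac{1}{-20} \cdot \frac{1}{11} = \left(- \frac{1}{20}\right) \frac{1}{11} = - \frac{1}{220}$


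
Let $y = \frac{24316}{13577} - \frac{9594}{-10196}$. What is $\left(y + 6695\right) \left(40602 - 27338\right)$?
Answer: $\frac{3074510126740024}{34607773} \approx 8.8839 \cdot 10^{7}$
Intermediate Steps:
$y = \frac{189091837}{69215546}$ ($y = 24316 \cdot \frac{1}{13577} - - \frac{4797}{5098} = \frac{24316}{13577} + \frac{4797}{5098} = \frac{189091837}{69215546} \approx 2.7319$)
$\left(y + 6695\right) \left(40602 - 27338\right) = \left(\frac{189091837}{69215546} + 6695\right) \left(40602 - 27338\right) = \frac{463587172307}{69215546} \cdot 13264 = \frac{3074510126740024}{34607773}$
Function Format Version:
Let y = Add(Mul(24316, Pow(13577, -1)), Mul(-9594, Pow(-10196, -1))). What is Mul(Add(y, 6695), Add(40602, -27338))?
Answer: Rational(3074510126740024, 34607773) ≈ 8.8839e+7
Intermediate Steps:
y = Rational(189091837, 69215546) (y = Add(Mul(24316, Rational(1, 13577)), Mul(-9594, Rational(-1, 10196))) = Add(Rational(24316, 13577), Rational(4797, 5098)) = Rational(189091837, 69215546) ≈ 2.7319)
Mul(Add(y, 6695), Add(40602, -27338)) = Mul(Add(Rational(189091837, 69215546), 6695), Add(40602, -27338)) = Mul(Rational(463587172307, 69215546), 13264) = Rational(3074510126740024, 34607773)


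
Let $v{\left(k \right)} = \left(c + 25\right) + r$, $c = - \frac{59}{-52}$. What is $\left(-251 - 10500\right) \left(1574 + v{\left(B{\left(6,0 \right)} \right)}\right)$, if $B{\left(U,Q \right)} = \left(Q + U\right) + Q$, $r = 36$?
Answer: $- \frac{70360333}{4} \approx -1.759 \cdot 10^{7}$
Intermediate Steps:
$c = \frac{59}{52}$ ($c = \left(-59\right) \left(- \frac{1}{52}\right) = \frac{59}{52} \approx 1.1346$)
$B{\left(U,Q \right)} = U + 2 Q$
$v{\left(k \right)} = \frac{3231}{52}$ ($v{\left(k \right)} = \left(\frac{59}{52} + 25\right) + 36 = \frac{1359}{52} + 36 = \frac{3231}{52}$)
$\left(-251 - 10500\right) \left(1574 + v{\left(B{\left(6,0 \right)} \right)}\right) = \left(-251 - 10500\right) \left(1574 + \frac{3231}{52}\right) = \left(-251 - 10500\right) \frac{85079}{52} = \left(-10751\right) \frac{85079}{52} = - \frac{70360333}{4}$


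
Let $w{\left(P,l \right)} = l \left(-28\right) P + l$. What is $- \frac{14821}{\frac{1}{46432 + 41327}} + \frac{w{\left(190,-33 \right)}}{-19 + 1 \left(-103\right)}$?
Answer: $- \frac{158682664485}{122} \approx -1.3007 \cdot 10^{9}$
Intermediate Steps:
$w{\left(P,l \right)} = l - 28 P l$ ($w{\left(P,l \right)} = - 28 l P + l = - 28 P l + l = l - 28 P l$)
$- \frac{14821}{\frac{1}{46432 + 41327}} + \frac{w{\left(190,-33 \right)}}{-19 + 1 \left(-103\right)} = - \frac{14821}{\frac{1}{46432 + 41327}} + \frac{\left(-33\right) \left(1 - 5320\right)}{-19 + 1 \left(-103\right)} = - \frac{14821}{\frac{1}{87759}} + \frac{\left(-33\right) \left(1 - 5320\right)}{-19 - 103} = - 14821 \frac{1}{\frac{1}{87759}} + \frac{\left(-33\right) \left(-5319\right)}{-122} = \left(-14821\right) 87759 + 175527 \left(- \frac{1}{122}\right) = -1300676139 - \frac{175527}{122} = - \frac{158682664485}{122}$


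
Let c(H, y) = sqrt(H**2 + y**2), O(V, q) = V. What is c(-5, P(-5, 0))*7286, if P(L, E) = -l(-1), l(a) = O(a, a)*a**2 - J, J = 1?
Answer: 7286*sqrt(29) ≈ 39236.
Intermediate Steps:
l(a) = -1 + a**3 (l(a) = a*a**2 - 1*1 = a**3 - 1 = -1 + a**3)
P(L, E) = 2 (P(L, E) = -(-1 + (-1)**3) = -(-1 - 1) = -1*(-2) = 2)
c(-5, P(-5, 0))*7286 = sqrt((-5)**2 + 2**2)*7286 = sqrt(25 + 4)*7286 = sqrt(29)*7286 = 7286*sqrt(29)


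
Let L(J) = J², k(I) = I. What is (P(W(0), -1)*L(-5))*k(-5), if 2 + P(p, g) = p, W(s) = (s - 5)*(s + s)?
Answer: 250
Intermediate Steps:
W(s) = 2*s*(-5 + s) (W(s) = (-5 + s)*(2*s) = 2*s*(-5 + s))
P(p, g) = -2 + p
(P(W(0), -1)*L(-5))*k(-5) = ((-2 + 2*0*(-5 + 0))*(-5)²)*(-5) = ((-2 + 2*0*(-5))*25)*(-5) = ((-2 + 0)*25)*(-5) = -2*25*(-5) = -50*(-5) = 250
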